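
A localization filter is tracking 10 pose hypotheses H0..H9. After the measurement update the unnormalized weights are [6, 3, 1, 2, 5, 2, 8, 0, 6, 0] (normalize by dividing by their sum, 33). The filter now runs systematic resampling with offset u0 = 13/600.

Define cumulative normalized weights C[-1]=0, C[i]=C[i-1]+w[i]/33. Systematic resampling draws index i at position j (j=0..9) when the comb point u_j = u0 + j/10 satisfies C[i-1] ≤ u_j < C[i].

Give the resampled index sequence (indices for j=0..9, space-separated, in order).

C = [2/11, 3/11, 10/33, 4/11, 17/33, 19/33, 9/11, 9/11, 1, 1]
j=0: u_0=13/600 ∈ [0, 2/11) → index 0
j=1: u_1=73/600 ∈ [0, 2/11) → index 0
j=2: u_2=133/600 ∈ [2/11, 3/11) → index 1
j=3: u_3=193/600 ∈ [10/33, 4/11) → index 3
j=4: u_4=253/600 ∈ [4/11, 17/33) → index 4
j=5: u_5=313/600 ∈ [17/33, 19/33) → index 5
j=6: u_6=373/600 ∈ [19/33, 9/11) → index 6
j=7: u_7=433/600 ∈ [19/33, 9/11) → index 6
j=8: u_8=493/600 ∈ [9/11, 1) → index 8
j=9: u_9=553/600 ∈ [9/11, 1) → index 8

0 0 1 3 4 5 6 6 8 8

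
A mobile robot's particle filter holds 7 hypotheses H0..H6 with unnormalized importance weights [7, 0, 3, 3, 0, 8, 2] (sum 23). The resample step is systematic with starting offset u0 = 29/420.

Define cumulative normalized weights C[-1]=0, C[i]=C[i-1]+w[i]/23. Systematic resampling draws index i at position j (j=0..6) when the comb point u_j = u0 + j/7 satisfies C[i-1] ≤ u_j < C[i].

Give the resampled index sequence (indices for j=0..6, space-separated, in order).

C = [7/23, 7/23, 10/23, 13/23, 13/23, 21/23, 1]
j=0: u_0=29/420 ∈ [0, 7/23) → index 0
j=1: u_1=89/420 ∈ [0, 7/23) → index 0
j=2: u_2=149/420 ∈ [7/23, 10/23) → index 2
j=3: u_3=209/420 ∈ [10/23, 13/23) → index 3
j=4: u_4=269/420 ∈ [13/23, 21/23) → index 5
j=5: u_5=47/60 ∈ [13/23, 21/23) → index 5
j=6: u_6=389/420 ∈ [21/23, 1) → index 6

0 0 2 3 5 5 6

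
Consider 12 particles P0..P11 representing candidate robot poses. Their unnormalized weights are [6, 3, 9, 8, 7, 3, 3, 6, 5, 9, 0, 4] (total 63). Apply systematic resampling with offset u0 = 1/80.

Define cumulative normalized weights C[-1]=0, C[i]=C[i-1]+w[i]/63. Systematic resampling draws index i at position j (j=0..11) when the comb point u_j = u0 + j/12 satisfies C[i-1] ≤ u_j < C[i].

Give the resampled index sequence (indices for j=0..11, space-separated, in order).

C = [2/21, 1/7, 2/7, 26/63, 11/21, 4/7, 13/21, 5/7, 50/63, 59/63, 59/63, 1]
j=0: u_0=1/80 ∈ [0, 2/21) → index 0
j=1: u_1=23/240 ∈ [2/21, 1/7) → index 1
j=2: u_2=43/240 ∈ [1/7, 2/7) → index 2
j=3: u_3=21/80 ∈ [1/7, 2/7) → index 2
j=4: u_4=83/240 ∈ [2/7, 26/63) → index 3
j=5: u_5=103/240 ∈ [26/63, 11/21) → index 4
j=6: u_6=41/80 ∈ [26/63, 11/21) → index 4
j=7: u_7=143/240 ∈ [4/7, 13/21) → index 6
j=8: u_8=163/240 ∈ [13/21, 5/7) → index 7
j=9: u_9=61/80 ∈ [5/7, 50/63) → index 8
j=10: u_10=203/240 ∈ [50/63, 59/63) → index 9
j=11: u_11=223/240 ∈ [50/63, 59/63) → index 9

0 1 2 2 3 4 4 6 7 8 9 9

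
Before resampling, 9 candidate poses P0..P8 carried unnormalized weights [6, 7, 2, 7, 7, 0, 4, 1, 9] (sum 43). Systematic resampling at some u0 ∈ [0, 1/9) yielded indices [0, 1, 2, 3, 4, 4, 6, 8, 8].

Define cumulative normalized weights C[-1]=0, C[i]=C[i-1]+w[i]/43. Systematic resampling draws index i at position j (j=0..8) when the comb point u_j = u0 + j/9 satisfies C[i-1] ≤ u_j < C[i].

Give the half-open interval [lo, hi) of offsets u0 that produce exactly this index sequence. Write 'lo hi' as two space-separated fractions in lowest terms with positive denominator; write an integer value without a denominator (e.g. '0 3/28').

31/387 13/129

C = [6/43, 13/43, 15/43, 22/43, 29/43, 29/43, 33/43, 34/43, 1]
j=0 picked index 0: u0 ∈ [0, 6/43)
j=1 picked index 1: u0 ∈ [11/387, 74/387)
j=2 picked index 2: u0 ∈ [31/387, 49/387)
j=3 picked index 3: u0 ∈ [2/129, 23/129)
j=4 picked index 4: u0 ∈ [26/387, 89/387)
j=5 picked index 4: u0 ∈ [-17/387, 46/387)
j=6 picked index 6: u0 ∈ [1/129, 13/129)
j=7 picked index 8: u0 ∈ [5/387, 2/9)
j=8 picked index 8: u0 ∈ [-38/387, 1/9)
intersection: [31/387, 13/129)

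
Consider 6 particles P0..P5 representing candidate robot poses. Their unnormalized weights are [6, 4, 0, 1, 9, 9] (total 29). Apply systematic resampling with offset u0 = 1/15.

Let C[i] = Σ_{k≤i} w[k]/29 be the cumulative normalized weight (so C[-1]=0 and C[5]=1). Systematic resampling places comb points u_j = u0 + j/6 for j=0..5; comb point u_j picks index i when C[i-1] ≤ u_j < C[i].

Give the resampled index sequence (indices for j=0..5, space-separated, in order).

0 1 4 4 5 5

C = [6/29, 10/29, 10/29, 11/29, 20/29, 1]
j=0: u_0=1/15 ∈ [0, 6/29) → index 0
j=1: u_1=7/30 ∈ [6/29, 10/29) → index 1
j=2: u_2=2/5 ∈ [11/29, 20/29) → index 4
j=3: u_3=17/30 ∈ [11/29, 20/29) → index 4
j=4: u_4=11/15 ∈ [20/29, 1) → index 5
j=5: u_5=9/10 ∈ [20/29, 1) → index 5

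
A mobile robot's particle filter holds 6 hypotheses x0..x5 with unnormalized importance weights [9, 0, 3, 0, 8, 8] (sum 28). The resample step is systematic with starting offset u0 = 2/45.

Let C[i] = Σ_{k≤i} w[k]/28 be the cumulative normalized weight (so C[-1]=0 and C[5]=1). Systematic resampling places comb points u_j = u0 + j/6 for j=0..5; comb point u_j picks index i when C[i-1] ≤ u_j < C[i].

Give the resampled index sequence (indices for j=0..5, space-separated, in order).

0 0 2 4 4 5

C = [9/28, 9/28, 3/7, 3/7, 5/7, 1]
j=0: u_0=2/45 ∈ [0, 9/28) → index 0
j=1: u_1=19/90 ∈ [0, 9/28) → index 0
j=2: u_2=17/45 ∈ [9/28, 3/7) → index 2
j=3: u_3=49/90 ∈ [3/7, 5/7) → index 4
j=4: u_4=32/45 ∈ [3/7, 5/7) → index 4
j=5: u_5=79/90 ∈ [5/7, 1) → index 5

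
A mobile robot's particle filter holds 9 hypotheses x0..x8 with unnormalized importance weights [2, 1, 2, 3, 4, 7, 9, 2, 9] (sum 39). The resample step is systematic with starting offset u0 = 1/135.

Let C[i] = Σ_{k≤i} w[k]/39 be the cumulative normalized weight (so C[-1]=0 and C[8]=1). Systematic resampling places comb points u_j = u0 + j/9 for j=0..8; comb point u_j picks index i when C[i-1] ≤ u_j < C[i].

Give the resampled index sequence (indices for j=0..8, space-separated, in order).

0 2 4 5 5 6 6 8 8

C = [2/39, 1/13, 5/39, 8/39, 4/13, 19/39, 28/39, 10/13, 1]
j=0: u_0=1/135 ∈ [0, 2/39) → index 0
j=1: u_1=16/135 ∈ [1/13, 5/39) → index 2
j=2: u_2=31/135 ∈ [8/39, 4/13) → index 4
j=3: u_3=46/135 ∈ [4/13, 19/39) → index 5
j=4: u_4=61/135 ∈ [4/13, 19/39) → index 5
j=5: u_5=76/135 ∈ [19/39, 28/39) → index 6
j=6: u_6=91/135 ∈ [19/39, 28/39) → index 6
j=7: u_7=106/135 ∈ [10/13, 1) → index 8
j=8: u_8=121/135 ∈ [10/13, 1) → index 8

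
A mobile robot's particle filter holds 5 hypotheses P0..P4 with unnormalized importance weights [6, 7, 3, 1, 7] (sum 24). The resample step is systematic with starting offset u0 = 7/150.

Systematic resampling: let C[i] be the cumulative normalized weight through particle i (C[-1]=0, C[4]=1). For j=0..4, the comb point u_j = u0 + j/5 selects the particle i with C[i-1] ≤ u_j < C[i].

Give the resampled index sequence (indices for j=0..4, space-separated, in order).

C = [1/4, 13/24, 2/3, 17/24, 1]
j=0: u_0=7/150 ∈ [0, 1/4) → index 0
j=1: u_1=37/150 ∈ [0, 1/4) → index 0
j=2: u_2=67/150 ∈ [1/4, 13/24) → index 1
j=3: u_3=97/150 ∈ [13/24, 2/3) → index 2
j=4: u_4=127/150 ∈ [17/24, 1) → index 4

0 0 1 2 4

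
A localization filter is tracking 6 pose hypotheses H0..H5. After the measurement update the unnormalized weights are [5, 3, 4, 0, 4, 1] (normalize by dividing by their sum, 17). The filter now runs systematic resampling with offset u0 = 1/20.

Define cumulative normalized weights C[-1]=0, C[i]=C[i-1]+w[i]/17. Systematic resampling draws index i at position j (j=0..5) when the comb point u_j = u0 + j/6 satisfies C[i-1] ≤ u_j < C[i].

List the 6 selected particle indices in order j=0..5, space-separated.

0 0 1 2 4 4

C = [5/17, 8/17, 12/17, 12/17, 16/17, 1]
j=0: u_0=1/20 ∈ [0, 5/17) → index 0
j=1: u_1=13/60 ∈ [0, 5/17) → index 0
j=2: u_2=23/60 ∈ [5/17, 8/17) → index 1
j=3: u_3=11/20 ∈ [8/17, 12/17) → index 2
j=4: u_4=43/60 ∈ [12/17, 16/17) → index 4
j=5: u_5=53/60 ∈ [12/17, 16/17) → index 4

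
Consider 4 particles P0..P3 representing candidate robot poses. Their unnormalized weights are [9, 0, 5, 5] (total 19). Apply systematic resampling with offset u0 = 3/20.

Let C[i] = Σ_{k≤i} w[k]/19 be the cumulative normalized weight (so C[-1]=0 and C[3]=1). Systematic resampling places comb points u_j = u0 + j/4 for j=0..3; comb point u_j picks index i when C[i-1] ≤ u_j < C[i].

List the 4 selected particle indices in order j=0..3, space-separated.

C = [9/19, 9/19, 14/19, 1]
j=0: u_0=3/20 ∈ [0, 9/19) → index 0
j=1: u_1=2/5 ∈ [0, 9/19) → index 0
j=2: u_2=13/20 ∈ [9/19, 14/19) → index 2
j=3: u_3=9/10 ∈ [14/19, 1) → index 3

0 0 2 3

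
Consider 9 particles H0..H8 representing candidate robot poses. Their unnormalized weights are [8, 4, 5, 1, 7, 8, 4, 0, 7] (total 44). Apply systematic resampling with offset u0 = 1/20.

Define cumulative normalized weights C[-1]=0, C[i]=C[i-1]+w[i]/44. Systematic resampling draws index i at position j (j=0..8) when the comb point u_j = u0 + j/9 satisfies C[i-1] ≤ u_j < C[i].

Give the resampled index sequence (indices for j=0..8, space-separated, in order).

0 0 1 2 4 5 5 6 8

C = [2/11, 3/11, 17/44, 9/22, 25/44, 3/4, 37/44, 37/44, 1]
j=0: u_0=1/20 ∈ [0, 2/11) → index 0
j=1: u_1=29/180 ∈ [0, 2/11) → index 0
j=2: u_2=49/180 ∈ [2/11, 3/11) → index 1
j=3: u_3=23/60 ∈ [3/11, 17/44) → index 2
j=4: u_4=89/180 ∈ [9/22, 25/44) → index 4
j=5: u_5=109/180 ∈ [25/44, 3/4) → index 5
j=6: u_6=43/60 ∈ [25/44, 3/4) → index 5
j=7: u_7=149/180 ∈ [3/4, 37/44) → index 6
j=8: u_8=169/180 ∈ [37/44, 1) → index 8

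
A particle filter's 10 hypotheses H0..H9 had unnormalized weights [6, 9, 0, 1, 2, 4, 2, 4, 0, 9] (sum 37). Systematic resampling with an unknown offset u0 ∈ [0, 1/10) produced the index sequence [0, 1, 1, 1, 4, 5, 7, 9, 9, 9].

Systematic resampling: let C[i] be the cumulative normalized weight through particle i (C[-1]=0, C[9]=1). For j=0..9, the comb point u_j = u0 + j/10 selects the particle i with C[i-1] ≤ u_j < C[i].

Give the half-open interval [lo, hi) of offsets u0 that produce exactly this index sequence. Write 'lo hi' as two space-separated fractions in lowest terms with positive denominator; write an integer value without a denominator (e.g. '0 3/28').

C = [6/37, 15/37, 15/37, 16/37, 18/37, 22/37, 24/37, 28/37, 28/37, 1]
j=0 picked index 0: u0 ∈ [0, 6/37)
j=1 picked index 1: u0 ∈ [23/370, 113/370)
j=2 picked index 1: u0 ∈ [-7/185, 38/185)
j=3 picked index 1: u0 ∈ [-51/370, 39/370)
j=4 picked index 4: u0 ∈ [6/185, 16/185)
j=5 picked index 5: u0 ∈ [-1/74, 7/74)
j=6 picked index 7: u0 ∈ [9/185, 29/185)
j=7 picked index 9: u0 ∈ [21/370, 3/10)
j=8 picked index 9: u0 ∈ [-8/185, 1/5)
j=9 picked index 9: u0 ∈ [-53/370, 1/10)
intersection: [23/370, 16/185)

23/370 16/185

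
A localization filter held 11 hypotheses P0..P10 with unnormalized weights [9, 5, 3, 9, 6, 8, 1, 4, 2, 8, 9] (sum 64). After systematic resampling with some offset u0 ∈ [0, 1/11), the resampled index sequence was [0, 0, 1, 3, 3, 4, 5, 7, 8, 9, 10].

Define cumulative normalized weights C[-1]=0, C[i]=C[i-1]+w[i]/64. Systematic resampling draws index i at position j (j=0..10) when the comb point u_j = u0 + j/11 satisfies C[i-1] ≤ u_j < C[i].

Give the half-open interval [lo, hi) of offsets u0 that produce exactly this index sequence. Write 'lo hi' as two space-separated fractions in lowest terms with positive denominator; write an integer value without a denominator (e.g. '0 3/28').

C = [9/64, 7/32, 17/64, 13/32, 1/2, 5/8, 41/64, 45/64, 47/64, 55/64, 1]
j=0 picked index 0: u0 ∈ [0, 9/64)
j=1 picked index 0: u0 ∈ [-1/11, 35/704)
j=2 picked index 1: u0 ∈ [-29/704, 13/352)
j=3 picked index 3: u0 ∈ [-5/704, 47/352)
j=4 picked index 3: u0 ∈ [-69/704, 15/352)
j=5 picked index 4: u0 ∈ [-17/352, 1/22)
j=6 picked index 5: u0 ∈ [-1/22, 7/88)
j=7 picked index 7: u0 ∈ [3/704, 47/704)
j=8 picked index 8: u0 ∈ [-17/704, 5/704)
j=9 picked index 9: u0 ∈ [-59/704, 29/704)
j=10 picked index 10: u0 ∈ [-35/704, 1/11)
intersection: [3/704, 5/704)

3/704 5/704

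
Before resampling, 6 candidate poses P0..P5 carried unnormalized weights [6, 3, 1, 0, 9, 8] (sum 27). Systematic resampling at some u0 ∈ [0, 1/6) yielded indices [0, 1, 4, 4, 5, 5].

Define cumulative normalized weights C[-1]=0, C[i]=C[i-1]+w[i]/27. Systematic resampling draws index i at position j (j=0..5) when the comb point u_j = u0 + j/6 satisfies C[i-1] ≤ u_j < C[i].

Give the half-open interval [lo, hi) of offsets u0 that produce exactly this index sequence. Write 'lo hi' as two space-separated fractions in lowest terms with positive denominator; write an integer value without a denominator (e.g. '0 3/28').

1/18 1/6

C = [2/9, 1/3, 10/27, 10/27, 19/27, 1]
j=0 picked index 0: u0 ∈ [0, 2/9)
j=1 picked index 1: u0 ∈ [1/18, 1/6)
j=2 picked index 4: u0 ∈ [1/27, 10/27)
j=3 picked index 4: u0 ∈ [-7/54, 11/54)
j=4 picked index 5: u0 ∈ [1/27, 1/3)
j=5 picked index 5: u0 ∈ [-7/54, 1/6)
intersection: [1/18, 1/6)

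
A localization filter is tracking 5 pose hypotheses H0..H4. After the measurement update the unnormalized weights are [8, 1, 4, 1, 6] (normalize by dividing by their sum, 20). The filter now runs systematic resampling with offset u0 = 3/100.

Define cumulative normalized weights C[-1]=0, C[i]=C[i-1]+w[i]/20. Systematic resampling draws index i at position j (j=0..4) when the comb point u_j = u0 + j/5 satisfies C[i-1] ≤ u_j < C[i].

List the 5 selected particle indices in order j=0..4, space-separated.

0 0 1 2 4

C = [2/5, 9/20, 13/20, 7/10, 1]
j=0: u_0=3/100 ∈ [0, 2/5) → index 0
j=1: u_1=23/100 ∈ [0, 2/5) → index 0
j=2: u_2=43/100 ∈ [2/5, 9/20) → index 1
j=3: u_3=63/100 ∈ [9/20, 13/20) → index 2
j=4: u_4=83/100 ∈ [7/10, 1) → index 4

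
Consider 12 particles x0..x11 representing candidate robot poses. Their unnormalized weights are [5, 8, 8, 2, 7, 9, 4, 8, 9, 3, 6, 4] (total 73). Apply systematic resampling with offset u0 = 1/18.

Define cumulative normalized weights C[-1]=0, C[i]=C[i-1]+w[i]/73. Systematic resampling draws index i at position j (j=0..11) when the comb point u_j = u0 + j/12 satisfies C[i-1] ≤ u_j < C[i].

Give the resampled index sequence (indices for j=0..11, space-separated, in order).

0 1 2 3 4 5 6 7 8 8 10 11

C = [5/73, 13/73, 21/73, 23/73, 30/73, 39/73, 43/73, 51/73, 60/73, 63/73, 69/73, 1]
j=0: u_0=1/18 ∈ [0, 5/73) → index 0
j=1: u_1=5/36 ∈ [5/73, 13/73) → index 1
j=2: u_2=2/9 ∈ [13/73, 21/73) → index 2
j=3: u_3=11/36 ∈ [21/73, 23/73) → index 3
j=4: u_4=7/18 ∈ [23/73, 30/73) → index 4
j=5: u_5=17/36 ∈ [30/73, 39/73) → index 5
j=6: u_6=5/9 ∈ [39/73, 43/73) → index 6
j=7: u_7=23/36 ∈ [43/73, 51/73) → index 7
j=8: u_8=13/18 ∈ [51/73, 60/73) → index 8
j=9: u_9=29/36 ∈ [51/73, 60/73) → index 8
j=10: u_10=8/9 ∈ [63/73, 69/73) → index 10
j=11: u_11=35/36 ∈ [69/73, 1) → index 11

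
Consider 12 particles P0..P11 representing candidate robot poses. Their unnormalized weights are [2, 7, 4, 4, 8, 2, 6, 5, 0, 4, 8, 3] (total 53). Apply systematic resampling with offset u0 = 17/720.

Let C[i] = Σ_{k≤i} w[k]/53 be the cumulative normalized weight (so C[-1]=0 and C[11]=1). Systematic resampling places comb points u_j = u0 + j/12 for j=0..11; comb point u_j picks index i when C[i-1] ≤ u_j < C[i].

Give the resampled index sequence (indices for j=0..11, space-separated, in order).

C = [2/53, 9/53, 13/53, 17/53, 25/53, 27/53, 33/53, 38/53, 38/53, 42/53, 50/53, 1]
j=0: u_0=17/720 ∈ [0, 2/53) → index 0
j=1: u_1=77/720 ∈ [2/53, 9/53) → index 1
j=2: u_2=137/720 ∈ [9/53, 13/53) → index 2
j=3: u_3=197/720 ∈ [13/53, 17/53) → index 3
j=4: u_4=257/720 ∈ [17/53, 25/53) → index 4
j=5: u_5=317/720 ∈ [17/53, 25/53) → index 4
j=6: u_6=377/720 ∈ [27/53, 33/53) → index 6
j=7: u_7=437/720 ∈ [27/53, 33/53) → index 6
j=8: u_8=497/720 ∈ [33/53, 38/53) → index 7
j=9: u_9=557/720 ∈ [38/53, 42/53) → index 9
j=10: u_10=617/720 ∈ [42/53, 50/53) → index 10
j=11: u_11=677/720 ∈ [42/53, 50/53) → index 10

0 1 2 3 4 4 6 6 7 9 10 10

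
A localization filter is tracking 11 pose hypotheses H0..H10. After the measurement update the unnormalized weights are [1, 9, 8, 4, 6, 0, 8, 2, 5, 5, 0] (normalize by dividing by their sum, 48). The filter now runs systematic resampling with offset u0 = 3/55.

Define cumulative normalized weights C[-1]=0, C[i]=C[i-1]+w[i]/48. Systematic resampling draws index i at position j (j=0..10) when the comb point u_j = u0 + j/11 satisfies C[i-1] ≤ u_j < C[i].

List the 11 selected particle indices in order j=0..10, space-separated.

1 1 2 2 3 4 6 6 7 8 9

C = [1/48, 5/24, 3/8, 11/24, 7/12, 7/12, 3/4, 19/24, 43/48, 1, 1]
j=0: u_0=3/55 ∈ [1/48, 5/24) → index 1
j=1: u_1=8/55 ∈ [1/48, 5/24) → index 1
j=2: u_2=13/55 ∈ [5/24, 3/8) → index 2
j=3: u_3=18/55 ∈ [5/24, 3/8) → index 2
j=4: u_4=23/55 ∈ [3/8, 11/24) → index 3
j=5: u_5=28/55 ∈ [11/24, 7/12) → index 4
j=6: u_6=3/5 ∈ [7/12, 3/4) → index 6
j=7: u_7=38/55 ∈ [7/12, 3/4) → index 6
j=8: u_8=43/55 ∈ [3/4, 19/24) → index 7
j=9: u_9=48/55 ∈ [19/24, 43/48) → index 8
j=10: u_10=53/55 ∈ [43/48, 1) → index 9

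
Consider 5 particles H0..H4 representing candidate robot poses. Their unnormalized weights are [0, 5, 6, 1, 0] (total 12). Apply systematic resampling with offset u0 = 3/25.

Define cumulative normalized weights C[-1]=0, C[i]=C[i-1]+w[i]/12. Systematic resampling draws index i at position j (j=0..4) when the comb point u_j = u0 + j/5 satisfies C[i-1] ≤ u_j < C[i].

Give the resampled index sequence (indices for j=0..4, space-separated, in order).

1 1 2 2 3

C = [0, 5/12, 11/12, 1, 1]
j=0: u_0=3/25 ∈ [0, 5/12) → index 1
j=1: u_1=8/25 ∈ [0, 5/12) → index 1
j=2: u_2=13/25 ∈ [5/12, 11/12) → index 2
j=3: u_3=18/25 ∈ [5/12, 11/12) → index 2
j=4: u_4=23/25 ∈ [11/12, 1) → index 3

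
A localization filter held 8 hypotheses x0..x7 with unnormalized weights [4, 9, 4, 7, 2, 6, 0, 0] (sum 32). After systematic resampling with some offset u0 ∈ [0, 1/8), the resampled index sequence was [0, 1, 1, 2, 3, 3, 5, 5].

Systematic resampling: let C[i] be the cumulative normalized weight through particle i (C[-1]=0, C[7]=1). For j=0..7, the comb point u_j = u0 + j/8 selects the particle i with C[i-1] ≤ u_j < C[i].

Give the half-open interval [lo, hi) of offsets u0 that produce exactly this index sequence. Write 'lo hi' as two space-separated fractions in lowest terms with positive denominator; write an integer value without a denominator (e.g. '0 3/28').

C = [1/8, 13/32, 17/32, 3/4, 13/16, 1, 1, 1]
j=0 picked index 0: u0 ∈ [0, 1/8)
j=1 picked index 1: u0 ∈ [0, 9/32)
j=2 picked index 1: u0 ∈ [-1/8, 5/32)
j=3 picked index 2: u0 ∈ [1/32, 5/32)
j=4 picked index 3: u0 ∈ [1/32, 1/4)
j=5 picked index 3: u0 ∈ [-3/32, 1/8)
j=6 picked index 5: u0 ∈ [1/16, 1/4)
j=7 picked index 5: u0 ∈ [-1/16, 1/8)
intersection: [1/16, 1/8)

1/16 1/8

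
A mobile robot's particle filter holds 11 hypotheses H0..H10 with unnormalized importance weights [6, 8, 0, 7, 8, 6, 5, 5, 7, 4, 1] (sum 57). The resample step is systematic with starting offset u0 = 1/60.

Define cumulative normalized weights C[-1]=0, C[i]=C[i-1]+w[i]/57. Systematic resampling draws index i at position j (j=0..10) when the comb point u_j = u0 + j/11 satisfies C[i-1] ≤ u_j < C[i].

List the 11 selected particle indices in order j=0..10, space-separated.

C = [2/19, 14/57, 14/57, 7/19, 29/57, 35/57, 40/57, 15/19, 52/57, 56/57, 1]
j=0: u_0=1/60 ∈ [0, 2/19) → index 0
j=1: u_1=71/660 ∈ [2/19, 14/57) → index 1
j=2: u_2=131/660 ∈ [2/19, 14/57) → index 1
j=3: u_3=191/660 ∈ [14/57, 7/19) → index 3
j=4: u_4=251/660 ∈ [7/19, 29/57) → index 4
j=5: u_5=311/660 ∈ [7/19, 29/57) → index 4
j=6: u_6=371/660 ∈ [29/57, 35/57) → index 5
j=7: u_7=431/660 ∈ [35/57, 40/57) → index 6
j=8: u_8=491/660 ∈ [40/57, 15/19) → index 7
j=9: u_9=551/660 ∈ [15/19, 52/57) → index 8
j=10: u_10=611/660 ∈ [52/57, 56/57) → index 9

0 1 1 3 4 4 5 6 7 8 9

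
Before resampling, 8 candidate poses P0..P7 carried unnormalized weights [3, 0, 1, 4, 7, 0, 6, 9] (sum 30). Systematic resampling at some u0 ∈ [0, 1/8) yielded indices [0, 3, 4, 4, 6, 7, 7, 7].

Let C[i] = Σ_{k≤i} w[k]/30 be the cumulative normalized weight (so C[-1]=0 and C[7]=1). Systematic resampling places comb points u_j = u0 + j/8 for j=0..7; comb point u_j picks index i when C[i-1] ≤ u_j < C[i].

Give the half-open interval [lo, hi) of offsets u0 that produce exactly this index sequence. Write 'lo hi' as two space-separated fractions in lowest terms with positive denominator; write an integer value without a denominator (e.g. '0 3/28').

C = [1/10, 1/10, 2/15, 4/15, 1/2, 1/2, 7/10, 1]
j=0 picked index 0: u0 ∈ [0, 1/10)
j=1 picked index 3: u0 ∈ [1/120, 17/120)
j=2 picked index 4: u0 ∈ [1/60, 1/4)
j=3 picked index 4: u0 ∈ [-13/120, 1/8)
j=4 picked index 6: u0 ∈ [0, 1/5)
j=5 picked index 7: u0 ∈ [3/40, 3/8)
j=6 picked index 7: u0 ∈ [-1/20, 1/4)
j=7 picked index 7: u0 ∈ [-7/40, 1/8)
intersection: [3/40, 1/10)

3/40 1/10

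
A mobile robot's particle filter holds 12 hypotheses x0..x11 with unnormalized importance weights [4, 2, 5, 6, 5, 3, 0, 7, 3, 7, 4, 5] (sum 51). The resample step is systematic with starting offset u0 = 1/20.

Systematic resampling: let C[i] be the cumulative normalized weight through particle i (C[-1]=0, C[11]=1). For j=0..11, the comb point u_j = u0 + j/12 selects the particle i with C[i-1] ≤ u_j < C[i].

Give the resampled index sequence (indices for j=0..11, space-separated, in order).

0 2 3 3 4 5 7 8 9 9 10 11

C = [4/51, 2/17, 11/51, 1/3, 22/51, 25/51, 25/51, 32/51, 35/51, 14/17, 46/51, 1]
j=0: u_0=1/20 ∈ [0, 4/51) → index 0
j=1: u_1=2/15 ∈ [2/17, 11/51) → index 2
j=2: u_2=13/60 ∈ [11/51, 1/3) → index 3
j=3: u_3=3/10 ∈ [11/51, 1/3) → index 3
j=4: u_4=23/60 ∈ [1/3, 22/51) → index 4
j=5: u_5=7/15 ∈ [22/51, 25/51) → index 5
j=6: u_6=11/20 ∈ [25/51, 32/51) → index 7
j=7: u_7=19/30 ∈ [32/51, 35/51) → index 8
j=8: u_8=43/60 ∈ [35/51, 14/17) → index 9
j=9: u_9=4/5 ∈ [35/51, 14/17) → index 9
j=10: u_10=53/60 ∈ [14/17, 46/51) → index 10
j=11: u_11=29/30 ∈ [46/51, 1) → index 11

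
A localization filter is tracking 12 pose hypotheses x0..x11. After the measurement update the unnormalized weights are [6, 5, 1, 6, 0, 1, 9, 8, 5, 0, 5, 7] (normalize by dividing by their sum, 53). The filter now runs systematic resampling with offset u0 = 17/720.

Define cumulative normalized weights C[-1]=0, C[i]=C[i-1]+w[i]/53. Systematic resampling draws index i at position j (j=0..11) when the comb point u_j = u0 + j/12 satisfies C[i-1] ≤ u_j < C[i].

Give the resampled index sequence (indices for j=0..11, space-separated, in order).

0 0 1 3 5 6 6 7 8 10 10 11

C = [6/53, 11/53, 12/53, 18/53, 18/53, 19/53, 28/53, 36/53, 41/53, 41/53, 46/53, 1]
j=0: u_0=17/720 ∈ [0, 6/53) → index 0
j=1: u_1=77/720 ∈ [0, 6/53) → index 0
j=2: u_2=137/720 ∈ [6/53, 11/53) → index 1
j=3: u_3=197/720 ∈ [12/53, 18/53) → index 3
j=4: u_4=257/720 ∈ [18/53, 19/53) → index 5
j=5: u_5=317/720 ∈ [19/53, 28/53) → index 6
j=6: u_6=377/720 ∈ [19/53, 28/53) → index 6
j=7: u_7=437/720 ∈ [28/53, 36/53) → index 7
j=8: u_8=497/720 ∈ [36/53, 41/53) → index 8
j=9: u_9=557/720 ∈ [41/53, 46/53) → index 10
j=10: u_10=617/720 ∈ [41/53, 46/53) → index 10
j=11: u_11=677/720 ∈ [46/53, 1) → index 11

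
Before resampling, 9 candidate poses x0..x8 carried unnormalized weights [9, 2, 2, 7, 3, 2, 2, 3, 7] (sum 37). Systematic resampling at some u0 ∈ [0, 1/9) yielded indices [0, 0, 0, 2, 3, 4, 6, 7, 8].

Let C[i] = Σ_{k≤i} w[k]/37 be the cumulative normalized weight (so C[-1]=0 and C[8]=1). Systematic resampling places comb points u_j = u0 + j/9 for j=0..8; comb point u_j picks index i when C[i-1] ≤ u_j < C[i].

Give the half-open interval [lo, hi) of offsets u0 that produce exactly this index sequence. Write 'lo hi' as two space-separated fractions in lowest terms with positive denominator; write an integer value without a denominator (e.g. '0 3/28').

C = [9/37, 11/37, 13/37, 20/37, 23/37, 25/37, 27/37, 30/37, 1]
j=0 picked index 0: u0 ∈ [0, 9/37)
j=1 picked index 0: u0 ∈ [-1/9, 44/333)
j=2 picked index 0: u0 ∈ [-2/9, 7/333)
j=3 picked index 2: u0 ∈ [-4/111, 2/111)
j=4 picked index 3: u0 ∈ [-31/333, 32/333)
j=5 picked index 4: u0 ∈ [-5/333, 22/333)
j=6 picked index 6: u0 ∈ [1/111, 7/111)
j=7 picked index 7: u0 ∈ [-16/333, 11/333)
j=8 picked index 8: u0 ∈ [-26/333, 1/9)
intersection: [1/111, 2/111)

1/111 2/111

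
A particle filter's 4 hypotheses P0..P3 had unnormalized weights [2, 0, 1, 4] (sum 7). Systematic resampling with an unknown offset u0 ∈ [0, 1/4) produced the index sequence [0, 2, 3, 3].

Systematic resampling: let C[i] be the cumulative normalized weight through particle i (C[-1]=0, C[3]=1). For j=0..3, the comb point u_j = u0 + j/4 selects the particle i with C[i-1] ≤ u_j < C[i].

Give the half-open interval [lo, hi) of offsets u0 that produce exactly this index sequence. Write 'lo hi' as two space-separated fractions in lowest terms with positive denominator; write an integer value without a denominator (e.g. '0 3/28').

1/28 5/28

C = [2/7, 2/7, 3/7, 1]
j=0 picked index 0: u0 ∈ [0, 2/7)
j=1 picked index 2: u0 ∈ [1/28, 5/28)
j=2 picked index 3: u0 ∈ [-1/14, 1/2)
j=3 picked index 3: u0 ∈ [-9/28, 1/4)
intersection: [1/28, 5/28)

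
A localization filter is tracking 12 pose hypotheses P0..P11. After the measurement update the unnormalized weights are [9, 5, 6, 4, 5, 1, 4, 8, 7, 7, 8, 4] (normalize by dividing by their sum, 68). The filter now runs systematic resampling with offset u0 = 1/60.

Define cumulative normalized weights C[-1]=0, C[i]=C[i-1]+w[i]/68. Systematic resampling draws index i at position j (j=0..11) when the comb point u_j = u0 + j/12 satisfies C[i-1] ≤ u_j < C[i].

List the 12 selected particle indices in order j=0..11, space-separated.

C = [9/68, 7/34, 5/17, 6/17, 29/68, 15/34, 1/2, 21/34, 49/68, 14/17, 16/17, 1]
j=0: u_0=1/60 ∈ [0, 9/68) → index 0
j=1: u_1=1/10 ∈ [0, 9/68) → index 0
j=2: u_2=11/60 ∈ [9/68, 7/34) → index 1
j=3: u_3=4/15 ∈ [7/34, 5/17) → index 2
j=4: u_4=7/20 ∈ [5/17, 6/17) → index 3
j=5: u_5=13/30 ∈ [29/68, 15/34) → index 5
j=6: u_6=31/60 ∈ [1/2, 21/34) → index 7
j=7: u_7=3/5 ∈ [1/2, 21/34) → index 7
j=8: u_8=41/60 ∈ [21/34, 49/68) → index 8
j=9: u_9=23/30 ∈ [49/68, 14/17) → index 9
j=10: u_10=17/20 ∈ [14/17, 16/17) → index 10
j=11: u_11=14/15 ∈ [14/17, 16/17) → index 10

0 0 1 2 3 5 7 7 8 9 10 10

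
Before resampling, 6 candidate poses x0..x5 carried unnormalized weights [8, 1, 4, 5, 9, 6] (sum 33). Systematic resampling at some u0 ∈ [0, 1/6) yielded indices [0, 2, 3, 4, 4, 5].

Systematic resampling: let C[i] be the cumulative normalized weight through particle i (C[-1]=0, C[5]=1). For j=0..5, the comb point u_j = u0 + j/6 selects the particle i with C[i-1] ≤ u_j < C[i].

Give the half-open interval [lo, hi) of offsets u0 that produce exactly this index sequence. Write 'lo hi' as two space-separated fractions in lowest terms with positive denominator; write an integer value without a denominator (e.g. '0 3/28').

C = [8/33, 3/11, 13/33, 6/11, 9/11, 1]
j=0 picked index 0: u0 ∈ [0, 8/33)
j=1 picked index 2: u0 ∈ [7/66, 5/22)
j=2 picked index 3: u0 ∈ [2/33, 7/33)
j=3 picked index 4: u0 ∈ [1/22, 7/22)
j=4 picked index 4: u0 ∈ [-4/33, 5/33)
j=5 picked index 5: u0 ∈ [-1/66, 1/6)
intersection: [7/66, 5/33)

7/66 5/33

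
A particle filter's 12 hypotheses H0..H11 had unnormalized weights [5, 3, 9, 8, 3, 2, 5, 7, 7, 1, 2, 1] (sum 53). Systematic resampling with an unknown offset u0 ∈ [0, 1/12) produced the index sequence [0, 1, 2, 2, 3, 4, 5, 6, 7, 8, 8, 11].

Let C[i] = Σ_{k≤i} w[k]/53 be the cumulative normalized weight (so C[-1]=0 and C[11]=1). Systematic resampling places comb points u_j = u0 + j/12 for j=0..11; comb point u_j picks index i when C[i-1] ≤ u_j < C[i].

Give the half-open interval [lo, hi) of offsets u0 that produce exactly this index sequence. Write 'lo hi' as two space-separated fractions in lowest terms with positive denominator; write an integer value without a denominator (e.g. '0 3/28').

41/636 7/106

C = [5/53, 8/53, 17/53, 25/53, 28/53, 30/53, 35/53, 42/53, 49/53, 50/53, 52/53, 1]
j=0 picked index 0: u0 ∈ [0, 5/53)
j=1 picked index 1: u0 ∈ [7/636, 43/636)
j=2 picked index 2: u0 ∈ [-5/318, 49/318)
j=3 picked index 2: u0 ∈ [-21/212, 15/212)
j=4 picked index 3: u0 ∈ [-2/159, 22/159)
j=5 picked index 4: u0 ∈ [35/636, 71/636)
j=6 picked index 5: u0 ∈ [3/106, 7/106)
j=7 picked index 6: u0 ∈ [-11/636, 49/636)
j=8 picked index 7: u0 ∈ [-1/159, 20/159)
j=9 picked index 8: u0 ∈ [9/212, 37/212)
j=10 picked index 8: u0 ∈ [-13/318, 29/318)
j=11 picked index 11: u0 ∈ [41/636, 1/12)
intersection: [41/636, 7/106)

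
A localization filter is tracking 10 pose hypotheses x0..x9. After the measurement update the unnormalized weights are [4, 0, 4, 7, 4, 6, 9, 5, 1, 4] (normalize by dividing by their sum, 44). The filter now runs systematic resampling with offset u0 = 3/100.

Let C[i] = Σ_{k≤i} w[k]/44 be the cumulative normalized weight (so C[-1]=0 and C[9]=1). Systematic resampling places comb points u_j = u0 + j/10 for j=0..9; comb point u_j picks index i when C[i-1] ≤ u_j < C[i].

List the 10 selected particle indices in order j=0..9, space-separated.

0 2 3 3 4 5 6 6 7 9

C = [1/11, 1/11, 2/11, 15/44, 19/44, 25/44, 17/22, 39/44, 10/11, 1]
j=0: u_0=3/100 ∈ [0, 1/11) → index 0
j=1: u_1=13/100 ∈ [1/11, 2/11) → index 2
j=2: u_2=23/100 ∈ [2/11, 15/44) → index 3
j=3: u_3=33/100 ∈ [2/11, 15/44) → index 3
j=4: u_4=43/100 ∈ [15/44, 19/44) → index 4
j=5: u_5=53/100 ∈ [19/44, 25/44) → index 5
j=6: u_6=63/100 ∈ [25/44, 17/22) → index 6
j=7: u_7=73/100 ∈ [25/44, 17/22) → index 6
j=8: u_8=83/100 ∈ [17/22, 39/44) → index 7
j=9: u_9=93/100 ∈ [10/11, 1) → index 9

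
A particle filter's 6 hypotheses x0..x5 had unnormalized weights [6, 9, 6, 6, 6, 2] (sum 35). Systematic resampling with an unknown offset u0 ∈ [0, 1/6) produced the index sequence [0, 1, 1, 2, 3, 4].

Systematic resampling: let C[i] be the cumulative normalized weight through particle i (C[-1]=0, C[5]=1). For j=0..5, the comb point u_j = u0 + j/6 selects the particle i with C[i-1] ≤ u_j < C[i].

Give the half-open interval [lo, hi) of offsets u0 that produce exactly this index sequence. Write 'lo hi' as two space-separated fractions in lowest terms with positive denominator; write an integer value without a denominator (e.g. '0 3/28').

C = [6/35, 3/7, 3/5, 27/35, 33/35, 1]
j=0 picked index 0: u0 ∈ [0, 6/35)
j=1 picked index 1: u0 ∈ [1/210, 11/42)
j=2 picked index 1: u0 ∈ [-17/105, 2/21)
j=3 picked index 2: u0 ∈ [-1/14, 1/10)
j=4 picked index 3: u0 ∈ [-1/15, 11/105)
j=5 picked index 4: u0 ∈ [-13/210, 23/210)
intersection: [1/210, 2/21)

1/210 2/21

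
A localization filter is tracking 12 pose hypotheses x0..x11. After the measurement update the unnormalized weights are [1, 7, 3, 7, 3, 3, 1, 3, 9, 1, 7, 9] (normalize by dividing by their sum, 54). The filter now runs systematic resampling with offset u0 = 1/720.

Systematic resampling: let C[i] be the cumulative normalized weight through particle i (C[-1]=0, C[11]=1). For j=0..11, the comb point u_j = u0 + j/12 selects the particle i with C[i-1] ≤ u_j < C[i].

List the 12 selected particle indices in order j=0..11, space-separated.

0 1 2 3 4 5 7 8 8 10 11 11

C = [1/54, 4/27, 11/54, 1/3, 7/18, 4/9, 25/54, 14/27, 37/54, 19/27, 5/6, 1]
j=0: u_0=1/720 ∈ [0, 1/54) → index 0
j=1: u_1=61/720 ∈ [1/54, 4/27) → index 1
j=2: u_2=121/720 ∈ [4/27, 11/54) → index 2
j=3: u_3=181/720 ∈ [11/54, 1/3) → index 3
j=4: u_4=241/720 ∈ [1/3, 7/18) → index 4
j=5: u_5=301/720 ∈ [7/18, 4/9) → index 5
j=6: u_6=361/720 ∈ [25/54, 14/27) → index 7
j=7: u_7=421/720 ∈ [14/27, 37/54) → index 8
j=8: u_8=481/720 ∈ [14/27, 37/54) → index 8
j=9: u_9=541/720 ∈ [19/27, 5/6) → index 10
j=10: u_10=601/720 ∈ [5/6, 1) → index 11
j=11: u_11=661/720 ∈ [5/6, 1) → index 11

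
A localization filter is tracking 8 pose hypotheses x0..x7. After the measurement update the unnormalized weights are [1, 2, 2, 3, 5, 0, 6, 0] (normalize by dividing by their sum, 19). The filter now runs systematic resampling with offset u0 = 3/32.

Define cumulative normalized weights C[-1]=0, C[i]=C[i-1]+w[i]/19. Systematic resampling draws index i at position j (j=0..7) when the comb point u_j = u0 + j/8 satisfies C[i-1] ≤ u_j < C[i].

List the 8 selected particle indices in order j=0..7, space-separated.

1 2 3 4 4 6 6 6

C = [1/19, 3/19, 5/19, 8/19, 13/19, 13/19, 1, 1]
j=0: u_0=3/32 ∈ [1/19, 3/19) → index 1
j=1: u_1=7/32 ∈ [3/19, 5/19) → index 2
j=2: u_2=11/32 ∈ [5/19, 8/19) → index 3
j=3: u_3=15/32 ∈ [8/19, 13/19) → index 4
j=4: u_4=19/32 ∈ [8/19, 13/19) → index 4
j=5: u_5=23/32 ∈ [13/19, 1) → index 6
j=6: u_6=27/32 ∈ [13/19, 1) → index 6
j=7: u_7=31/32 ∈ [13/19, 1) → index 6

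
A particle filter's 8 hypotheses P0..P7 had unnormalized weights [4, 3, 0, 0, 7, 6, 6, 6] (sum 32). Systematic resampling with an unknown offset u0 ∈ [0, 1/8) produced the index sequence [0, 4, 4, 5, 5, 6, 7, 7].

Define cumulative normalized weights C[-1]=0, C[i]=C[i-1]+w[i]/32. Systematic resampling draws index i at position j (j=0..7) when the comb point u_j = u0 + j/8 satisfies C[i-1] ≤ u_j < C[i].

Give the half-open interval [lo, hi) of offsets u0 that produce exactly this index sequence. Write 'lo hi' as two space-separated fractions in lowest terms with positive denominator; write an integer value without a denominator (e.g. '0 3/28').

3/32 1/8

C = [1/8, 7/32, 7/32, 7/32, 7/16, 5/8, 13/16, 1]
j=0 picked index 0: u0 ∈ [0, 1/8)
j=1 picked index 4: u0 ∈ [3/32, 5/16)
j=2 picked index 4: u0 ∈ [-1/32, 3/16)
j=3 picked index 5: u0 ∈ [1/16, 1/4)
j=4 picked index 5: u0 ∈ [-1/16, 1/8)
j=5 picked index 6: u0 ∈ [0, 3/16)
j=6 picked index 7: u0 ∈ [1/16, 1/4)
j=7 picked index 7: u0 ∈ [-1/16, 1/8)
intersection: [3/32, 1/8)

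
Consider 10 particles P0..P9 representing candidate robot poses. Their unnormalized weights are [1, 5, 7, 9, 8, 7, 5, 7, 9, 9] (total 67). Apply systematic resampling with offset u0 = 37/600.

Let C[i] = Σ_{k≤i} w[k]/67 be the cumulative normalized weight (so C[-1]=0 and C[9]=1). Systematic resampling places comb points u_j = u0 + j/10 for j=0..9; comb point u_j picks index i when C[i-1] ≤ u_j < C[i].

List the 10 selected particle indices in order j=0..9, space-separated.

C = [1/67, 6/67, 13/67, 22/67, 30/67, 37/67, 42/67, 49/67, 58/67, 1]
j=0: u_0=37/600 ∈ [1/67, 6/67) → index 1
j=1: u_1=97/600 ∈ [6/67, 13/67) → index 2
j=2: u_2=157/600 ∈ [13/67, 22/67) → index 3
j=3: u_3=217/600 ∈ [22/67, 30/67) → index 4
j=4: u_4=277/600 ∈ [30/67, 37/67) → index 5
j=5: u_5=337/600 ∈ [37/67, 42/67) → index 6
j=6: u_6=397/600 ∈ [42/67, 49/67) → index 7
j=7: u_7=457/600 ∈ [49/67, 58/67) → index 8
j=8: u_8=517/600 ∈ [49/67, 58/67) → index 8
j=9: u_9=577/600 ∈ [58/67, 1) → index 9

1 2 3 4 5 6 7 8 8 9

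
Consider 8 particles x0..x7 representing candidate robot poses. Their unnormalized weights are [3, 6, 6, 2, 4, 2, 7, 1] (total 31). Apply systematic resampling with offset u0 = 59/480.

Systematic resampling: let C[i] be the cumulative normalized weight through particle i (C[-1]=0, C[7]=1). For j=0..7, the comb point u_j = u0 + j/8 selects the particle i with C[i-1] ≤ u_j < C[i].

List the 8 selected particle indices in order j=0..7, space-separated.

C = [3/31, 9/31, 15/31, 17/31, 21/31, 23/31, 30/31, 1]
j=0: u_0=59/480 ∈ [3/31, 9/31) → index 1
j=1: u_1=119/480 ∈ [3/31, 9/31) → index 1
j=2: u_2=179/480 ∈ [9/31, 15/31) → index 2
j=3: u_3=239/480 ∈ [15/31, 17/31) → index 3
j=4: u_4=299/480 ∈ [17/31, 21/31) → index 4
j=5: u_5=359/480 ∈ [23/31, 30/31) → index 6
j=6: u_6=419/480 ∈ [23/31, 30/31) → index 6
j=7: u_7=479/480 ∈ [30/31, 1) → index 7

1 1 2 3 4 6 6 7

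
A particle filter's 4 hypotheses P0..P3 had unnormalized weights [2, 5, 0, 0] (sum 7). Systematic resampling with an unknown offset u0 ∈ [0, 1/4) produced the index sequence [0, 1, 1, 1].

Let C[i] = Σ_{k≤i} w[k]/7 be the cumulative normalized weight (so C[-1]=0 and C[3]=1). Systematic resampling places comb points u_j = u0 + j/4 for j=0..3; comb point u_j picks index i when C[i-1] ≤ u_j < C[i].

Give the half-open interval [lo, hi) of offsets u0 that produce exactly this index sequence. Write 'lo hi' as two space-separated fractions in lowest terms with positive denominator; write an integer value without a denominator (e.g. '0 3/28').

C = [2/7, 1, 1, 1]
j=0 picked index 0: u0 ∈ [0, 2/7)
j=1 picked index 1: u0 ∈ [1/28, 3/4)
j=2 picked index 1: u0 ∈ [-3/14, 1/2)
j=3 picked index 1: u0 ∈ [-13/28, 1/4)
intersection: [1/28, 1/4)

1/28 1/4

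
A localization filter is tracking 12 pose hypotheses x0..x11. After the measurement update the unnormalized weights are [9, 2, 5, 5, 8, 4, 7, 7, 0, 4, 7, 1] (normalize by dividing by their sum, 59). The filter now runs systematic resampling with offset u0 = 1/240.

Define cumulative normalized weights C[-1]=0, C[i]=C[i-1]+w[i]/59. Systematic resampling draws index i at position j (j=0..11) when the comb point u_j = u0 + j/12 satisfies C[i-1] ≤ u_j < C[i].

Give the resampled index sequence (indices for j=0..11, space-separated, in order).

0 0 1 2 3 4 5 6 6 7 9 10

C = [9/59, 11/59, 16/59, 21/59, 29/59, 33/59, 40/59, 47/59, 47/59, 51/59, 58/59, 1]
j=0: u_0=1/240 ∈ [0, 9/59) → index 0
j=1: u_1=7/80 ∈ [0, 9/59) → index 0
j=2: u_2=41/240 ∈ [9/59, 11/59) → index 1
j=3: u_3=61/240 ∈ [11/59, 16/59) → index 2
j=4: u_4=27/80 ∈ [16/59, 21/59) → index 3
j=5: u_5=101/240 ∈ [21/59, 29/59) → index 4
j=6: u_6=121/240 ∈ [29/59, 33/59) → index 5
j=7: u_7=47/80 ∈ [33/59, 40/59) → index 6
j=8: u_8=161/240 ∈ [33/59, 40/59) → index 6
j=9: u_9=181/240 ∈ [40/59, 47/59) → index 7
j=10: u_10=67/80 ∈ [47/59, 51/59) → index 9
j=11: u_11=221/240 ∈ [51/59, 58/59) → index 10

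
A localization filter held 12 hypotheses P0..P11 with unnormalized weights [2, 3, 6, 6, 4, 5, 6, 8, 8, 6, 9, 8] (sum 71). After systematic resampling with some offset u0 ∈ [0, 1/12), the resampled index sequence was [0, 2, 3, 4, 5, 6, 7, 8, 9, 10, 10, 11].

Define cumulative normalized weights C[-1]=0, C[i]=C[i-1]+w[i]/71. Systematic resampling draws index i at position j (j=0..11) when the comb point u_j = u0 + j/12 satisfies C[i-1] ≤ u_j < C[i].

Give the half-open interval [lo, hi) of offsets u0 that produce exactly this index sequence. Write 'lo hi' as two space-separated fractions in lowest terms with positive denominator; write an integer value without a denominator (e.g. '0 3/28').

3/284 2/71

C = [2/71, 5/71, 11/71, 17/71, 21/71, 26/71, 32/71, 40/71, 48/71, 54/71, 63/71, 1]
j=0 picked index 0: u0 ∈ [0, 2/71)
j=1 picked index 2: u0 ∈ [-11/852, 61/852)
j=2 picked index 3: u0 ∈ [-5/426, 31/426)
j=3 picked index 4: u0 ∈ [-3/284, 13/284)
j=4 picked index 5: u0 ∈ [-8/213, 7/213)
j=5 picked index 6: u0 ∈ [-43/852, 29/852)
j=6 picked index 7: u0 ∈ [-7/142, 9/142)
j=7 picked index 8: u0 ∈ [-17/852, 79/852)
j=8 picked index 9: u0 ∈ [2/213, 20/213)
j=9 picked index 10: u0 ∈ [3/284, 39/284)
j=10 picked index 10: u0 ∈ [-31/426, 23/426)
j=11 picked index 11: u0 ∈ [-25/852, 1/12)
intersection: [3/284, 2/71)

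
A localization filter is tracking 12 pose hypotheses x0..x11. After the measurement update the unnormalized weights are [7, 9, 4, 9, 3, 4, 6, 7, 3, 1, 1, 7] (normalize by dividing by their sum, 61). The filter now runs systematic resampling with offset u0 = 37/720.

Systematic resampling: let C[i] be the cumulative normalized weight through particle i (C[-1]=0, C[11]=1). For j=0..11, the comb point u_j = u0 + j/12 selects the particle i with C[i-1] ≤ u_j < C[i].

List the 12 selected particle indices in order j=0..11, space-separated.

C = [7/61, 16/61, 20/61, 29/61, 32/61, 36/61, 42/61, 49/61, 52/61, 53/61, 54/61, 1]
j=0: u_0=37/720 ∈ [0, 7/61) → index 0
j=1: u_1=97/720 ∈ [7/61, 16/61) → index 1
j=2: u_2=157/720 ∈ [7/61, 16/61) → index 1
j=3: u_3=217/720 ∈ [16/61, 20/61) → index 2
j=4: u_4=277/720 ∈ [20/61, 29/61) → index 3
j=5: u_5=337/720 ∈ [20/61, 29/61) → index 3
j=6: u_6=397/720 ∈ [32/61, 36/61) → index 5
j=7: u_7=457/720 ∈ [36/61, 42/61) → index 6
j=8: u_8=517/720 ∈ [42/61, 49/61) → index 7
j=9: u_9=577/720 ∈ [42/61, 49/61) → index 7
j=10: u_10=637/720 ∈ [53/61, 54/61) → index 10
j=11: u_11=697/720 ∈ [54/61, 1) → index 11

0 1 1 2 3 3 5 6 7 7 10 11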